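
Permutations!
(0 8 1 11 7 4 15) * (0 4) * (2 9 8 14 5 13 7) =(0 14 5 13 7)(1 11 2 9 8)(4 15) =[14, 11, 9, 3, 15, 13, 6, 0, 1, 8, 10, 2, 12, 7, 5, 4]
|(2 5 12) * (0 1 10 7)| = |(0 1 10 7)(2 5 12)| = 12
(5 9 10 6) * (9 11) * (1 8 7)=(1 8 7)(5 11 9 10 6)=[0, 8, 2, 3, 4, 11, 5, 1, 7, 10, 6, 9]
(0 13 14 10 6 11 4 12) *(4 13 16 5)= (0 16 5 4 12)(6 11 13 14 10)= [16, 1, 2, 3, 12, 4, 11, 7, 8, 9, 6, 13, 0, 14, 10, 15, 5]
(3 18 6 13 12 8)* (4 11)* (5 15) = (3 18 6 13 12 8)(4 11)(5 15) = [0, 1, 2, 18, 11, 15, 13, 7, 3, 9, 10, 4, 8, 12, 14, 5, 16, 17, 6]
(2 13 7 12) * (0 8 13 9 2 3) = [8, 1, 9, 0, 4, 5, 6, 12, 13, 2, 10, 11, 3, 7] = (0 8 13 7 12 3)(2 9)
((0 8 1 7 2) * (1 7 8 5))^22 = ((0 5 1 8 7 2))^22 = (0 7 1)(2 8 5)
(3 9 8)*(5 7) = (3 9 8)(5 7) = [0, 1, 2, 9, 4, 7, 6, 5, 3, 8]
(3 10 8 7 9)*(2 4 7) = (2 4 7 9 3 10 8) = [0, 1, 4, 10, 7, 5, 6, 9, 2, 3, 8]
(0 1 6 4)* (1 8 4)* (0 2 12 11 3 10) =(0 8 4 2 12 11 3 10)(1 6) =[8, 6, 12, 10, 2, 5, 1, 7, 4, 9, 0, 3, 11]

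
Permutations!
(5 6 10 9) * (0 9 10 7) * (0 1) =(10)(0 9 5 6 7 1) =[9, 0, 2, 3, 4, 6, 7, 1, 8, 5, 10]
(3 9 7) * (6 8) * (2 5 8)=[0, 1, 5, 9, 4, 8, 2, 3, 6, 7]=(2 5 8 6)(3 9 7)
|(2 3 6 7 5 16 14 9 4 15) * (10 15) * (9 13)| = 12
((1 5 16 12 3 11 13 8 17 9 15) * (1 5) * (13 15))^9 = (3 5)(8 17 9 13)(11 16)(12 15)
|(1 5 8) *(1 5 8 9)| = |(1 8 5 9)| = 4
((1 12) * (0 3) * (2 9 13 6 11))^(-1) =((0 3)(1 12)(2 9 13 6 11))^(-1) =(0 3)(1 12)(2 11 6 13 9)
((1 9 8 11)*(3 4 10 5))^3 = (1 11 8 9)(3 5 10 4)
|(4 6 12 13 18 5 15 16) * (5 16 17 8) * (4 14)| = |(4 6 12 13 18 16 14)(5 15 17 8)| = 28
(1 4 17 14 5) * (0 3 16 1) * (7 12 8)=(0 3 16 1 4 17 14 5)(7 12 8)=[3, 4, 2, 16, 17, 0, 6, 12, 7, 9, 10, 11, 8, 13, 5, 15, 1, 14]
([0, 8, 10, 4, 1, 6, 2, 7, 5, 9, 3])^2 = (1 5 2 3)(4 8 6 10)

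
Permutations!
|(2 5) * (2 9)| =|(2 5 9)| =3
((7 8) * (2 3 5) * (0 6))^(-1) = (0 6)(2 5 3)(7 8)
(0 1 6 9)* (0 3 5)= [1, 6, 2, 5, 4, 0, 9, 7, 8, 3]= (0 1 6 9 3 5)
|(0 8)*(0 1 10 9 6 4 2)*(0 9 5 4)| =|(0 8 1 10 5 4 2 9 6)| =9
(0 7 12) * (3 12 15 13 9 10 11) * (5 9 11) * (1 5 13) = [7, 5, 2, 12, 4, 9, 6, 15, 8, 10, 13, 3, 0, 11, 14, 1] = (0 7 15 1 5 9 10 13 11 3 12)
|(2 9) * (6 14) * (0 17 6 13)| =|(0 17 6 14 13)(2 9)| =10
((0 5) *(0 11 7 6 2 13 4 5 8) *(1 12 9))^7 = (13)(0 8)(1 12 9)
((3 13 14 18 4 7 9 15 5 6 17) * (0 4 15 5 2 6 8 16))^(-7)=(2 6 17 3 13 14 18 15)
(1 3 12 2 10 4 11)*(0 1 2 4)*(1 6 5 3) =[6, 1, 10, 12, 11, 3, 5, 7, 8, 9, 0, 2, 4] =(0 6 5 3 12 4 11 2 10)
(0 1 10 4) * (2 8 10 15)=(0 1 15 2 8 10 4)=[1, 15, 8, 3, 0, 5, 6, 7, 10, 9, 4, 11, 12, 13, 14, 2]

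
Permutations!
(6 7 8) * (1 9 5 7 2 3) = (1 9 5 7 8 6 2 3) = [0, 9, 3, 1, 4, 7, 2, 8, 6, 5]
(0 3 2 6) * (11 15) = (0 3 2 6)(11 15) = [3, 1, 6, 2, 4, 5, 0, 7, 8, 9, 10, 15, 12, 13, 14, 11]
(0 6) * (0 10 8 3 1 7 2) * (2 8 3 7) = [6, 2, 0, 1, 4, 5, 10, 8, 7, 9, 3] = (0 6 10 3 1 2)(7 8)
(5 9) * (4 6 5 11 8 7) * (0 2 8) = (0 2 8 7 4 6 5 9 11) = [2, 1, 8, 3, 6, 9, 5, 4, 7, 11, 10, 0]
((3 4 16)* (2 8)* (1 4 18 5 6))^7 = (18)(2 8) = ((1 4 16 3 18 5 6)(2 8))^7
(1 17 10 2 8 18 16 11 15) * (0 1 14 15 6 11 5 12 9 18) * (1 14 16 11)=(0 14 15 16 5 12 9 18 11 6 1 17 10 2 8)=[14, 17, 8, 3, 4, 12, 1, 7, 0, 18, 2, 6, 9, 13, 15, 16, 5, 10, 11]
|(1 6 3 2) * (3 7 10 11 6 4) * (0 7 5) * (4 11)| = 10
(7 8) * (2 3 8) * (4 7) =(2 3 8 4 7) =[0, 1, 3, 8, 7, 5, 6, 2, 4]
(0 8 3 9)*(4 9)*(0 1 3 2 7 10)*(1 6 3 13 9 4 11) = (0 8 2 7 10)(1 13 9 6 3 11) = [8, 13, 7, 11, 4, 5, 3, 10, 2, 6, 0, 1, 12, 9]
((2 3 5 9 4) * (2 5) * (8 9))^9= (2 3)(4 5 8 9)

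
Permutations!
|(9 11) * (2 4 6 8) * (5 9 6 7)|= 8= |(2 4 7 5 9 11 6 8)|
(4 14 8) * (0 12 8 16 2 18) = (0 12 8 4 14 16 2 18) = [12, 1, 18, 3, 14, 5, 6, 7, 4, 9, 10, 11, 8, 13, 16, 15, 2, 17, 0]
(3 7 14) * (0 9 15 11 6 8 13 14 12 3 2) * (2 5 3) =[9, 1, 0, 7, 4, 3, 8, 12, 13, 15, 10, 6, 2, 14, 5, 11] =(0 9 15 11 6 8 13 14 5 3 7 12 2)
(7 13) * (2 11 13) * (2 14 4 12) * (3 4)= [0, 1, 11, 4, 12, 5, 6, 14, 8, 9, 10, 13, 2, 7, 3]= (2 11 13 7 14 3 4 12)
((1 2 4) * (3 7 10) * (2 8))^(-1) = (1 4 2 8)(3 10 7)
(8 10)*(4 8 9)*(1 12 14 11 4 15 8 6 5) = (1 12 14 11 4 6 5)(8 10 9 15) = [0, 12, 2, 3, 6, 1, 5, 7, 10, 15, 9, 4, 14, 13, 11, 8]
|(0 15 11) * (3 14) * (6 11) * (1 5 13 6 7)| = 8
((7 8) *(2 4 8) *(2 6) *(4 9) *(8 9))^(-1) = (2 6 7 8)(4 9)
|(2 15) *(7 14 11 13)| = |(2 15)(7 14 11 13)| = 4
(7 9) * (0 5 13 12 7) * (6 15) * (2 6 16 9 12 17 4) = [5, 1, 6, 3, 2, 13, 15, 12, 8, 0, 10, 11, 7, 17, 14, 16, 9, 4] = (0 5 13 17 4 2 6 15 16 9)(7 12)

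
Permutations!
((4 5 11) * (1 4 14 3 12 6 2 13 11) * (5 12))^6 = ((1 4 12 6 2 13 11 14 3 5))^6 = (1 11 12 3 2)(4 14 6 5 13)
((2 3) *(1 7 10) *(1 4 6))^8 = (1 4 7 6 10) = ((1 7 10 4 6)(2 3))^8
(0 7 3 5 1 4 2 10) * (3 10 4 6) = [7, 6, 4, 5, 2, 1, 3, 10, 8, 9, 0] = (0 7 10)(1 6 3 5)(2 4)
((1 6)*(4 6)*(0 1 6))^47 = ((6)(0 1 4))^47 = (6)(0 4 1)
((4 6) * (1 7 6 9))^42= (1 6 9 7 4)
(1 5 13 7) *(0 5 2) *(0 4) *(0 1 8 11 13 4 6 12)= (0 5 4 1 2 6 12)(7 8 11 13)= [5, 2, 6, 3, 1, 4, 12, 8, 11, 9, 10, 13, 0, 7]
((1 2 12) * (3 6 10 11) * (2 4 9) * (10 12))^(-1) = (1 12 6 3 11 10 2 9 4)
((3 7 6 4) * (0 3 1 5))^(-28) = (7)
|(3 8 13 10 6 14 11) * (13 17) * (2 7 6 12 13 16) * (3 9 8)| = |(2 7 6 14 11 9 8 17 16)(10 12 13)| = 9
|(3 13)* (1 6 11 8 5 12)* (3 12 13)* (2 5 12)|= |(1 6 11 8 12)(2 5 13)|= 15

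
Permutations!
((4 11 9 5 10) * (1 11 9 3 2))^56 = ((1 11 3 2)(4 9 5 10))^56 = (11)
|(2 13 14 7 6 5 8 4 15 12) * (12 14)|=|(2 13 12)(4 15 14 7 6 5 8)|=21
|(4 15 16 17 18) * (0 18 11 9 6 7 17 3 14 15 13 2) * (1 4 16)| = |(0 18 16 3 14 15 1 4 13 2)(6 7 17 11 9)| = 10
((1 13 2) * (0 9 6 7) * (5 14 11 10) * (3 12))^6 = (0 6)(5 11)(7 9)(10 14)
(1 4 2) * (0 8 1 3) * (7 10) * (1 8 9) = [9, 4, 3, 0, 2, 5, 6, 10, 8, 1, 7] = (0 9 1 4 2 3)(7 10)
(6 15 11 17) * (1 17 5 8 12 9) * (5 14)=(1 17 6 15 11 14 5 8 12 9)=[0, 17, 2, 3, 4, 8, 15, 7, 12, 1, 10, 14, 9, 13, 5, 11, 16, 6]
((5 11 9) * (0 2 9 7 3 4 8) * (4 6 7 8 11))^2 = (0 9 4 8 2 5 11)(3 7 6)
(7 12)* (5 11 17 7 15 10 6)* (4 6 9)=(4 6 5 11 17 7 12 15 10 9)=[0, 1, 2, 3, 6, 11, 5, 12, 8, 4, 9, 17, 15, 13, 14, 10, 16, 7]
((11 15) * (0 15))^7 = ((0 15 11))^7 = (0 15 11)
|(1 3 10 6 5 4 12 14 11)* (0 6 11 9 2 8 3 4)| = |(0 6 5)(1 4 12 14 9 2 8 3 10 11)| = 30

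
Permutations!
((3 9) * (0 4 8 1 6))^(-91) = (0 6 1 8 4)(3 9)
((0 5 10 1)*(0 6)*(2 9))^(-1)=((0 5 10 1 6)(2 9))^(-1)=(0 6 1 10 5)(2 9)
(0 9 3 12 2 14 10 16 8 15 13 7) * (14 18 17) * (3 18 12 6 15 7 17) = (0 9 18 3 6 15 13 17 14 10 16 8 7)(2 12) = [9, 1, 12, 6, 4, 5, 15, 0, 7, 18, 16, 11, 2, 17, 10, 13, 8, 14, 3]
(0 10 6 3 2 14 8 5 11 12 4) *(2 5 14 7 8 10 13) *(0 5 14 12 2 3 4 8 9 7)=(0 13 3 14 10 6 4 5 11 2)(7 9)(8 12)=[13, 1, 0, 14, 5, 11, 4, 9, 12, 7, 6, 2, 8, 3, 10]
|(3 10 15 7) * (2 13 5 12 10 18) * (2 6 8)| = 11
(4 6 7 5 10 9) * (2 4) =[0, 1, 4, 3, 6, 10, 7, 5, 8, 2, 9] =(2 4 6 7 5 10 9)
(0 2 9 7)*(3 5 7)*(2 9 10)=(0 9 3 5 7)(2 10)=[9, 1, 10, 5, 4, 7, 6, 0, 8, 3, 2]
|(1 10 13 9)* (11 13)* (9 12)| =|(1 10 11 13 12 9)| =6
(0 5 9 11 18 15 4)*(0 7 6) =(0 5 9 11 18 15 4 7 6) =[5, 1, 2, 3, 7, 9, 0, 6, 8, 11, 10, 18, 12, 13, 14, 4, 16, 17, 15]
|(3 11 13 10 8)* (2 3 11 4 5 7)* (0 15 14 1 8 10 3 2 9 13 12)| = |(0 15 14 1 8 11 12)(3 4 5 7 9 13)| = 42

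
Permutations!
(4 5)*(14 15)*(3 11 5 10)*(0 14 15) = [14, 1, 2, 11, 10, 4, 6, 7, 8, 9, 3, 5, 12, 13, 0, 15] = (15)(0 14)(3 11 5 4 10)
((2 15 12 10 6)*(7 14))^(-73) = (2 12 6 15 10)(7 14)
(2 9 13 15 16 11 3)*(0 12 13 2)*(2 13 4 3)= (0 12 4 3)(2 9 13 15 16 11)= [12, 1, 9, 0, 3, 5, 6, 7, 8, 13, 10, 2, 4, 15, 14, 16, 11]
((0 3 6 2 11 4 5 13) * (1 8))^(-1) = (0 13 5 4 11 2 6 3)(1 8)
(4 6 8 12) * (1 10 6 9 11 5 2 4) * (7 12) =(1 10 6 8 7 12)(2 4 9 11 5) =[0, 10, 4, 3, 9, 2, 8, 12, 7, 11, 6, 5, 1]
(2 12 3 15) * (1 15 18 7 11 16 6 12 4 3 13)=(1 15 2 4 3 18 7 11 16 6 12 13)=[0, 15, 4, 18, 3, 5, 12, 11, 8, 9, 10, 16, 13, 1, 14, 2, 6, 17, 7]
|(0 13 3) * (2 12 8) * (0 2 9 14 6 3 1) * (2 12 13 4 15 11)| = |(0 4 15 11 2 13 1)(3 12 8 9 14 6)| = 42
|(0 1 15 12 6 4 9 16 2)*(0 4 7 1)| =20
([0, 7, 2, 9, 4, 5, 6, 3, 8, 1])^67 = [0, 9, 2, 7, 4, 5, 6, 1, 8, 3]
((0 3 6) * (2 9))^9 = (2 9)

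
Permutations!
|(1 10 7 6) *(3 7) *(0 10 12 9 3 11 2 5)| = |(0 10 11 2 5)(1 12 9 3 7 6)| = 30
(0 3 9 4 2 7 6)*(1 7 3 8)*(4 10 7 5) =(0 8 1 5 4 2 3 9 10 7 6) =[8, 5, 3, 9, 2, 4, 0, 6, 1, 10, 7]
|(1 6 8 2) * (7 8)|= 5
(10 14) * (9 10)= (9 10 14)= [0, 1, 2, 3, 4, 5, 6, 7, 8, 10, 14, 11, 12, 13, 9]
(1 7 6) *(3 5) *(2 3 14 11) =(1 7 6)(2 3 5 14 11) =[0, 7, 3, 5, 4, 14, 1, 6, 8, 9, 10, 2, 12, 13, 11]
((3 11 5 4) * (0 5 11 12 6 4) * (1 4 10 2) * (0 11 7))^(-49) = ((0 5 11 7)(1 4 3 12 6 10 2))^(-49) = (12)(0 7 11 5)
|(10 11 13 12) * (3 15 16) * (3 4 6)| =20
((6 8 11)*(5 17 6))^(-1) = (5 11 8 6 17)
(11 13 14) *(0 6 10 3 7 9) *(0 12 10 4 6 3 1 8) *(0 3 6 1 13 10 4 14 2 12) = (0 6 14 11 10 13 2 12 4 1 8 3 7 9) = [6, 8, 12, 7, 1, 5, 14, 9, 3, 0, 13, 10, 4, 2, 11]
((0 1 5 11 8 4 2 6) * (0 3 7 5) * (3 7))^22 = (2 6 7 5 11 8 4)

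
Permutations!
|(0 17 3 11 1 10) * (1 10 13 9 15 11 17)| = 14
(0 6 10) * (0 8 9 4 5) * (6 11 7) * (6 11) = (0 6 10 8 9 4 5)(7 11) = [6, 1, 2, 3, 5, 0, 10, 11, 9, 4, 8, 7]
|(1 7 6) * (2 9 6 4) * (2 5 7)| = |(1 2 9 6)(4 5 7)| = 12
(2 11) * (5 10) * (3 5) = [0, 1, 11, 5, 4, 10, 6, 7, 8, 9, 3, 2] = (2 11)(3 5 10)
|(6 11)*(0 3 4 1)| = |(0 3 4 1)(6 11)| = 4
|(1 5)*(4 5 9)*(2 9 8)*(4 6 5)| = 6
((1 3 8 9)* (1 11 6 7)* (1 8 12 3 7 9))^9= (3 12)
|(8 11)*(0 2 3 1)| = |(0 2 3 1)(8 11)| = 4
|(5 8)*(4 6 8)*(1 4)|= |(1 4 6 8 5)|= 5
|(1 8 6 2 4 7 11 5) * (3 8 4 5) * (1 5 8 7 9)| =3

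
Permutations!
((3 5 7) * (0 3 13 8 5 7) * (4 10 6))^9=((0 3 7 13 8 5)(4 10 6))^9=(0 13)(3 8)(5 7)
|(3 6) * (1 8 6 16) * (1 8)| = 4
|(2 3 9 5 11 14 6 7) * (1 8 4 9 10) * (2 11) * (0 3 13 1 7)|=|(0 3 10 7 11 14 6)(1 8 4 9 5 2 13)|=7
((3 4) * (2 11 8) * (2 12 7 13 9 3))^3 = (2 12 9)(3 11 7)(4 8 13)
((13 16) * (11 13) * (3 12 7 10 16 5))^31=((3 12 7 10 16 11 13 5))^31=(3 5 13 11 16 10 7 12)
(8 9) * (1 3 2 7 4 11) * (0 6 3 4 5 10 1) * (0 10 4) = (0 6 3 2 7 5 4 11 10 1)(8 9) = [6, 0, 7, 2, 11, 4, 3, 5, 9, 8, 1, 10]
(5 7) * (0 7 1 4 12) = (0 7 5 1 4 12) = [7, 4, 2, 3, 12, 1, 6, 5, 8, 9, 10, 11, 0]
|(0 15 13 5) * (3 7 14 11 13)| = |(0 15 3 7 14 11 13 5)| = 8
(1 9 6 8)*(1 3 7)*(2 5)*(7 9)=(1 7)(2 5)(3 9 6 8)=[0, 7, 5, 9, 4, 2, 8, 1, 3, 6]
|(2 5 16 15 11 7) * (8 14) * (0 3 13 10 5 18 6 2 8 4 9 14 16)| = |(0 3 13 10 5)(2 18 6)(4 9 14)(7 8 16 15 11)| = 15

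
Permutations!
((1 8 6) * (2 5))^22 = ((1 8 6)(2 5))^22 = (1 8 6)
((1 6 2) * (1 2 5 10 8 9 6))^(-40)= (10)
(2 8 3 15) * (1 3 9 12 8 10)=(1 3 15 2 10)(8 9 12)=[0, 3, 10, 15, 4, 5, 6, 7, 9, 12, 1, 11, 8, 13, 14, 2]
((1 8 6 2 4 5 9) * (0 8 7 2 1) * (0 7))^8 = ((0 8 6 1)(2 4 5 9 7))^8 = (2 9 4 7 5)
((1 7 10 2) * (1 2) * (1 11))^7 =(1 11 10 7)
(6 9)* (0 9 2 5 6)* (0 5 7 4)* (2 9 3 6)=(0 3 6 9 5 2 7 4)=[3, 1, 7, 6, 0, 2, 9, 4, 8, 5]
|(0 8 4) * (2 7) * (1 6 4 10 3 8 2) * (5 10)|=12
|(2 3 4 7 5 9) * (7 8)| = 7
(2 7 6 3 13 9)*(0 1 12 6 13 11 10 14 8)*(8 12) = (0 1 8)(2 7 13 9)(3 11 10 14 12 6) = [1, 8, 7, 11, 4, 5, 3, 13, 0, 2, 14, 10, 6, 9, 12]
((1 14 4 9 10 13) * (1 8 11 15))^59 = ((1 14 4 9 10 13 8 11 15))^59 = (1 13 14 8 4 11 9 15 10)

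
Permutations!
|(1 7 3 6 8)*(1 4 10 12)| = |(1 7 3 6 8 4 10 12)| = 8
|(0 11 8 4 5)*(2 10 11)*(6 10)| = 8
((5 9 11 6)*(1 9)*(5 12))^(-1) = (1 5 12 6 11 9)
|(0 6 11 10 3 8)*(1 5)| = |(0 6 11 10 3 8)(1 5)| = 6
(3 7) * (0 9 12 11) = (0 9 12 11)(3 7) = [9, 1, 2, 7, 4, 5, 6, 3, 8, 12, 10, 0, 11]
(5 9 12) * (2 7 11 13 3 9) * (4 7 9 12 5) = (2 9 5)(3 12 4 7 11 13) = [0, 1, 9, 12, 7, 2, 6, 11, 8, 5, 10, 13, 4, 3]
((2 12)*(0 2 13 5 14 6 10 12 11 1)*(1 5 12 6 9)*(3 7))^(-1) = ((0 2 11 5 14 9 1)(3 7)(6 10)(12 13))^(-1) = (0 1 9 14 5 11 2)(3 7)(6 10)(12 13)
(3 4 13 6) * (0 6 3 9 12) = (0 6 9 12)(3 4 13) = [6, 1, 2, 4, 13, 5, 9, 7, 8, 12, 10, 11, 0, 3]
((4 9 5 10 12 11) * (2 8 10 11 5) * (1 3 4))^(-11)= ((1 3 4 9 2 8 10 12 5 11))^(-11)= (1 11 5 12 10 8 2 9 4 3)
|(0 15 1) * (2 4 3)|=3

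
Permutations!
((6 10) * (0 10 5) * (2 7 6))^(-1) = ((0 10 2 7 6 5))^(-1) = (0 5 6 7 2 10)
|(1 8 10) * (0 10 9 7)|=|(0 10 1 8 9 7)|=6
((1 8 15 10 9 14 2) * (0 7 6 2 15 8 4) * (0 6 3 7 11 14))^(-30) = ((0 11 14 15 10 9)(1 4 6 2)(3 7))^(-30) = (15)(1 6)(2 4)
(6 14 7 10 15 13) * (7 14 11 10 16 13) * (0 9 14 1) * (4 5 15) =[9, 0, 2, 3, 5, 15, 11, 16, 8, 14, 4, 10, 12, 6, 1, 7, 13] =(0 9 14 1)(4 5 15 7 16 13 6 11 10)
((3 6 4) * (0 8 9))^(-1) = ((0 8 9)(3 6 4))^(-1) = (0 9 8)(3 4 6)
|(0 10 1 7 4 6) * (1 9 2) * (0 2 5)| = 20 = |(0 10 9 5)(1 7 4 6 2)|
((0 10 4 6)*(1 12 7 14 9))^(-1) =((0 10 4 6)(1 12 7 14 9))^(-1) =(0 6 4 10)(1 9 14 7 12)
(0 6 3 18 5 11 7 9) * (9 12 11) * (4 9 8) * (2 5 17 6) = (0 2 5 8 4 9)(3 18 17 6)(7 12 11) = [2, 1, 5, 18, 9, 8, 3, 12, 4, 0, 10, 7, 11, 13, 14, 15, 16, 6, 17]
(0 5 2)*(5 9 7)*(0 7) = (0 9)(2 7 5) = [9, 1, 7, 3, 4, 2, 6, 5, 8, 0]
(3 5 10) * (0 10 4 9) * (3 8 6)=[10, 1, 2, 5, 9, 4, 3, 7, 6, 0, 8]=(0 10 8 6 3 5 4 9)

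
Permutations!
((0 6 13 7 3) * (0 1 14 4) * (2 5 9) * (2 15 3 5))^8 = ((0 6 13 7 5 9 15 3 1 14 4))^8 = (0 1 9 13 4 3 5 6 14 15 7)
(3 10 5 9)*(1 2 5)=[0, 2, 5, 10, 4, 9, 6, 7, 8, 3, 1]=(1 2 5 9 3 10)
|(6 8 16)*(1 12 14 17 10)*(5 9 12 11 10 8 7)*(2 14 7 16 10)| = |(1 11 2 14 17 8 10)(5 9 12 7)(6 16)| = 28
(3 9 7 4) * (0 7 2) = (0 7 4 3 9 2) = [7, 1, 0, 9, 3, 5, 6, 4, 8, 2]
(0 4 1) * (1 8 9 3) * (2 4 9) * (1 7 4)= (0 9 3 7 4 8 2 1)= [9, 0, 1, 7, 8, 5, 6, 4, 2, 3]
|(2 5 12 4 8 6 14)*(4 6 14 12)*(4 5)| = 4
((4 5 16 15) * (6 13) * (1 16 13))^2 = (1 15 5 6 16 4 13)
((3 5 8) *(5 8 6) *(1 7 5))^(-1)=(1 6 5 7)(3 8)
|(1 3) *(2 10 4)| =|(1 3)(2 10 4)| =6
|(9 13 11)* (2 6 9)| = |(2 6 9 13 11)| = 5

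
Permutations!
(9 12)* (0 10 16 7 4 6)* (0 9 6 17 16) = (0 10)(4 17 16 7)(6 9 12) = [10, 1, 2, 3, 17, 5, 9, 4, 8, 12, 0, 11, 6, 13, 14, 15, 7, 16]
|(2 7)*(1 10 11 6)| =|(1 10 11 6)(2 7)| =4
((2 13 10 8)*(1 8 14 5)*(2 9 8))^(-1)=(1 5 14 10 13 2)(8 9)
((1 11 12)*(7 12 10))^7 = (1 10 12 11 7)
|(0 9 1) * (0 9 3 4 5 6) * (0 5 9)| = |(0 3 4 9 1)(5 6)| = 10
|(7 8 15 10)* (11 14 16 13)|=|(7 8 15 10)(11 14 16 13)|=4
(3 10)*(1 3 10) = (10)(1 3) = [0, 3, 2, 1, 4, 5, 6, 7, 8, 9, 10]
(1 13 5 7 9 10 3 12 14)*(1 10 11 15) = [0, 13, 2, 12, 4, 7, 6, 9, 8, 11, 3, 15, 14, 5, 10, 1] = (1 13 5 7 9 11 15)(3 12 14 10)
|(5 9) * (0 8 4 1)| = |(0 8 4 1)(5 9)| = 4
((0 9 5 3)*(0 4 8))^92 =(0 5 4)(3 8 9)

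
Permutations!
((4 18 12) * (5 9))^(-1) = (4 12 18)(5 9)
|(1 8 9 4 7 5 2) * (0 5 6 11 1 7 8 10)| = |(0 5 2 7 6 11 1 10)(4 8 9)| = 24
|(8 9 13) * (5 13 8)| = |(5 13)(8 9)| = 2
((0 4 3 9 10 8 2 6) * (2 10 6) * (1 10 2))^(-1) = ((0 4 3 9 6)(1 10 8 2))^(-1) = (0 6 9 3 4)(1 2 8 10)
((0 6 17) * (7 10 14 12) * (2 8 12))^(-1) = (0 17 6)(2 14 10 7 12 8)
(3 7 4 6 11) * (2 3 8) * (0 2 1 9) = (0 2 3 7 4 6 11 8 1 9) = [2, 9, 3, 7, 6, 5, 11, 4, 1, 0, 10, 8]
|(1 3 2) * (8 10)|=6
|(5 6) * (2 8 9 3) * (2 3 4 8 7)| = |(2 7)(4 8 9)(5 6)| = 6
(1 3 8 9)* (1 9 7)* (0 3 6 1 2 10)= (0 3 8 7 2 10)(1 6)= [3, 6, 10, 8, 4, 5, 1, 2, 7, 9, 0]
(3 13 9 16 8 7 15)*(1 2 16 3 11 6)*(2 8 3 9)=(1 8 7 15 11 6)(2 16 3 13)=[0, 8, 16, 13, 4, 5, 1, 15, 7, 9, 10, 6, 12, 2, 14, 11, 3]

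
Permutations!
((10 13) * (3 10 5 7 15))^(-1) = ((3 10 13 5 7 15))^(-1) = (3 15 7 5 13 10)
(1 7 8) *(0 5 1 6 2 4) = (0 5 1 7 8 6 2 4) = [5, 7, 4, 3, 0, 1, 2, 8, 6]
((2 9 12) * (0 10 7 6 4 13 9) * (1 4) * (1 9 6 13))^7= ((0 10 7 13 6 9 12 2)(1 4))^7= (0 2 12 9 6 13 7 10)(1 4)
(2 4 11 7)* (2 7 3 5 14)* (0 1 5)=[1, 5, 4, 0, 11, 14, 6, 7, 8, 9, 10, 3, 12, 13, 2]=(0 1 5 14 2 4 11 3)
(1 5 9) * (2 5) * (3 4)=[0, 2, 5, 4, 3, 9, 6, 7, 8, 1]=(1 2 5 9)(3 4)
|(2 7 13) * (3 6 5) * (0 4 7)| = 15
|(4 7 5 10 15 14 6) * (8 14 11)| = 9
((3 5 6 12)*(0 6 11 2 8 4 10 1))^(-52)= (0 3 2 10 6 5 8 1 12 11 4)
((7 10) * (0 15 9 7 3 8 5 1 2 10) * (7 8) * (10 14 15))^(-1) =((0 10 3 7)(1 2 14 15 9 8 5))^(-1) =(0 7 3 10)(1 5 8 9 15 14 2)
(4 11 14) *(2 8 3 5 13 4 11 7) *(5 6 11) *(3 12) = [0, 1, 8, 6, 7, 13, 11, 2, 12, 9, 10, 14, 3, 4, 5] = (2 8 12 3 6 11 14 5 13 4 7)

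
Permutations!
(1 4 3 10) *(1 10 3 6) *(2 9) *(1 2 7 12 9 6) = (1 4)(2 6)(7 12 9) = [0, 4, 6, 3, 1, 5, 2, 12, 8, 7, 10, 11, 9]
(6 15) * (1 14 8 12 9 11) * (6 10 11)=(1 14 8 12 9 6 15 10 11)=[0, 14, 2, 3, 4, 5, 15, 7, 12, 6, 11, 1, 9, 13, 8, 10]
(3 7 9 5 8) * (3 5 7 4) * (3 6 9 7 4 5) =(3 5 8)(4 6 9) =[0, 1, 2, 5, 6, 8, 9, 7, 3, 4]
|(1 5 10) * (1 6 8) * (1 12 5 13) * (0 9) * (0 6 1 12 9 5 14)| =|(0 5 10 1 13 12 14)(6 8 9)| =21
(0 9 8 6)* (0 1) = [9, 0, 2, 3, 4, 5, 1, 7, 6, 8] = (0 9 8 6 1)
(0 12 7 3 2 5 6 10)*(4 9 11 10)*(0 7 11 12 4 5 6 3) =(0 4 9 12 11 10 7)(2 6 5 3) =[4, 1, 6, 2, 9, 3, 5, 0, 8, 12, 7, 10, 11]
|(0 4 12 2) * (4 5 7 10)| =7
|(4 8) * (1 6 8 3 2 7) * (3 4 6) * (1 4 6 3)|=6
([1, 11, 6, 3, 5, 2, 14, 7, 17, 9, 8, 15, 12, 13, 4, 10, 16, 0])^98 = (17)(2 4 6 5 14)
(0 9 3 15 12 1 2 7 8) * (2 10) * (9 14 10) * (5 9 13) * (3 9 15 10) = (0 14 3 10 2 7 8)(1 13 5 15 12) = [14, 13, 7, 10, 4, 15, 6, 8, 0, 9, 2, 11, 1, 5, 3, 12]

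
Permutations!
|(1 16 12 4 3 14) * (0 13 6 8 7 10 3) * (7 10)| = 11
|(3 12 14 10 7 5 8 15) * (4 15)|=9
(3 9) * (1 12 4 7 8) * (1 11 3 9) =(1 12 4 7 8 11 3) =[0, 12, 2, 1, 7, 5, 6, 8, 11, 9, 10, 3, 4]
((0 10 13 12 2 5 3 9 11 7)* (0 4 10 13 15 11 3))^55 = (15)(3 9)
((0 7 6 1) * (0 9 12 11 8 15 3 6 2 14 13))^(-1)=((0 7 2 14 13)(1 9 12 11 8 15 3 6))^(-1)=(0 13 14 2 7)(1 6 3 15 8 11 12 9)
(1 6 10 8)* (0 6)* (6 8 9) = (0 8 1)(6 10 9) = [8, 0, 2, 3, 4, 5, 10, 7, 1, 6, 9]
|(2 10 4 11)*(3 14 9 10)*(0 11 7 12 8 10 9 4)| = |(0 11 2 3 14 4 7 12 8 10)| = 10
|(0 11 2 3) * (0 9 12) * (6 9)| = 7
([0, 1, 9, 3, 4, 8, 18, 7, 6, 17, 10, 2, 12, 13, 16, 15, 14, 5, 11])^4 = [0, 1, 8, 3, 4, 11, 9, 7, 2, 6, 10, 5, 12, 13, 14, 15, 16, 18, 17]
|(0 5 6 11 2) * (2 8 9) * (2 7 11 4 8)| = |(0 5 6 4 8 9 7 11 2)| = 9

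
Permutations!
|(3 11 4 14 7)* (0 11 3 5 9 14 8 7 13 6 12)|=11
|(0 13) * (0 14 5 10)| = 5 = |(0 13 14 5 10)|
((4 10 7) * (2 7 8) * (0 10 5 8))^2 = (10)(2 4 8 7 5)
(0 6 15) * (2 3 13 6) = (0 2 3 13 6 15) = [2, 1, 3, 13, 4, 5, 15, 7, 8, 9, 10, 11, 12, 6, 14, 0]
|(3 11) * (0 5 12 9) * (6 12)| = |(0 5 6 12 9)(3 11)| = 10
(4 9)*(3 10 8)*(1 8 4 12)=(1 8 3 10 4 9 12)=[0, 8, 2, 10, 9, 5, 6, 7, 3, 12, 4, 11, 1]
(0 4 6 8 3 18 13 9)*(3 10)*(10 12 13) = (0 4 6 8 12 13 9)(3 18 10) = [4, 1, 2, 18, 6, 5, 8, 7, 12, 0, 3, 11, 13, 9, 14, 15, 16, 17, 10]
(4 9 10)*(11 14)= (4 9 10)(11 14)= [0, 1, 2, 3, 9, 5, 6, 7, 8, 10, 4, 14, 12, 13, 11]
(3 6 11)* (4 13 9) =(3 6 11)(4 13 9) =[0, 1, 2, 6, 13, 5, 11, 7, 8, 4, 10, 3, 12, 9]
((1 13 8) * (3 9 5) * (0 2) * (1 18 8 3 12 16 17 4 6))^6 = (18)(1 16 3 4 5)(6 12 13 17 9)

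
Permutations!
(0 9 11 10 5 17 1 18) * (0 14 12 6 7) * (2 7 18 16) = (0 9 11 10 5 17 1 16 2 7)(6 18 14 12) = [9, 16, 7, 3, 4, 17, 18, 0, 8, 11, 5, 10, 6, 13, 12, 15, 2, 1, 14]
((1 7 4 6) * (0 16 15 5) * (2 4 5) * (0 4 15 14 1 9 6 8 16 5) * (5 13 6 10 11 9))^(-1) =(0 7 1 14 16 8 4 5 6 13)(2 15)(9 11 10) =((0 13 6 5 4 8 16 14 1 7)(2 15)(9 10 11))^(-1)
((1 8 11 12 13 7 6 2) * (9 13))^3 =((1 8 11 12 9 13 7 6 2))^3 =(1 12 7)(2 11 13)(6 8 9)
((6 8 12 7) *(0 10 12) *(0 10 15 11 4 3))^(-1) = ((0 15 11 4 3)(6 8 10 12 7))^(-1) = (0 3 4 11 15)(6 7 12 10 8)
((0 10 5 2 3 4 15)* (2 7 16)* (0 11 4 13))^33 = (0 10 5 7 16 2 3 13)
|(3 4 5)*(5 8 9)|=|(3 4 8 9 5)|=5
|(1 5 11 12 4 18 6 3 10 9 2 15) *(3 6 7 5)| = |(1 3 10 9 2 15)(4 18 7 5 11 12)| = 6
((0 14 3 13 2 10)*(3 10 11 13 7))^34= ((0 14 10)(2 11 13)(3 7))^34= (0 14 10)(2 11 13)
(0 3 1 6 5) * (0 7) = [3, 6, 2, 1, 4, 7, 5, 0] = (0 3 1 6 5 7)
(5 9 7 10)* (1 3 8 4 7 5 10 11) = (1 3 8 4 7 11)(5 9) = [0, 3, 2, 8, 7, 9, 6, 11, 4, 5, 10, 1]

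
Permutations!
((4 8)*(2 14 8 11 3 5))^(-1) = ((2 14 8 4 11 3 5))^(-1) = (2 5 3 11 4 8 14)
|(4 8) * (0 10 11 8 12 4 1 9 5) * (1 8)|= |(0 10 11 1 9 5)(4 12)|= 6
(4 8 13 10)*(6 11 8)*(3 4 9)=(3 4 6 11 8 13 10 9)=[0, 1, 2, 4, 6, 5, 11, 7, 13, 3, 9, 8, 12, 10]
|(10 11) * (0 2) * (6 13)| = 2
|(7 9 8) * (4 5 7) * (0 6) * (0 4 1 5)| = |(0 6 4)(1 5 7 9 8)| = 15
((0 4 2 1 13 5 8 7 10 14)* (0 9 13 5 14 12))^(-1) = (0 12 10 7 8 5 1 2 4)(9 14 13)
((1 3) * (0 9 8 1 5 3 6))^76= ((0 9 8 1 6)(3 5))^76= (0 9 8 1 6)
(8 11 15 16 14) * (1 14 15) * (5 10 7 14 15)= (1 15 16 5 10 7 14 8 11)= [0, 15, 2, 3, 4, 10, 6, 14, 11, 9, 7, 1, 12, 13, 8, 16, 5]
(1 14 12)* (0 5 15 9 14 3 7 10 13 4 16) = (0 5 15 9 14 12 1 3 7 10 13 4 16) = [5, 3, 2, 7, 16, 15, 6, 10, 8, 14, 13, 11, 1, 4, 12, 9, 0]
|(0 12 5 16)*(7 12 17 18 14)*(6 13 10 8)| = |(0 17 18 14 7 12 5 16)(6 13 10 8)| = 8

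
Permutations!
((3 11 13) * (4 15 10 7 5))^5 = (15)(3 13 11)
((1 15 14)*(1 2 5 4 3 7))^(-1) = ((1 15 14 2 5 4 3 7))^(-1) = (1 7 3 4 5 2 14 15)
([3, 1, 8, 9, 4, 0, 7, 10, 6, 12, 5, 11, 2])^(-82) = (0 10 6 2 9)(3 5 7 8 12)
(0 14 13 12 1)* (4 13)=[14, 0, 2, 3, 13, 5, 6, 7, 8, 9, 10, 11, 1, 12, 4]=(0 14 4 13 12 1)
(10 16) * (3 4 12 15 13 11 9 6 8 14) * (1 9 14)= (1 9 6 8)(3 4 12 15 13 11 14)(10 16)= [0, 9, 2, 4, 12, 5, 8, 7, 1, 6, 16, 14, 15, 11, 3, 13, 10]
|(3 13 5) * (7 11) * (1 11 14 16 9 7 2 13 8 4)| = 8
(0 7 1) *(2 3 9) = [7, 0, 3, 9, 4, 5, 6, 1, 8, 2] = (0 7 1)(2 3 9)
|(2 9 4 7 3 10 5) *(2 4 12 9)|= 10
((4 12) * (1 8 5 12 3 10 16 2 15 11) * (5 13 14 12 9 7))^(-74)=((1 8 13 14 12 4 3 10 16 2 15 11)(5 9 7))^(-74)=(1 15 16 3 12 13)(2 10 4 14 8 11)(5 9 7)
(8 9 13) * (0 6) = [6, 1, 2, 3, 4, 5, 0, 7, 9, 13, 10, 11, 12, 8] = (0 6)(8 9 13)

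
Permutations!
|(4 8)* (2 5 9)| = |(2 5 9)(4 8)| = 6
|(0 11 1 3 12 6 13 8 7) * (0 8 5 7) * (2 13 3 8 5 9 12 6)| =4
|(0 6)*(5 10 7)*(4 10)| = 4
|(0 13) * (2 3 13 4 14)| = |(0 4 14 2 3 13)| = 6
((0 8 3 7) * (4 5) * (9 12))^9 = ((0 8 3 7)(4 5)(9 12))^9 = (0 8 3 7)(4 5)(9 12)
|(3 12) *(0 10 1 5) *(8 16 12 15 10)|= 9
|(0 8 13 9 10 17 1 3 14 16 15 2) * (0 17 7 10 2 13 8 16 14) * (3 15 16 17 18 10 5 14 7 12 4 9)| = 6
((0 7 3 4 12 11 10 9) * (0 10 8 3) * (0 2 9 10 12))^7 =((0 7 2 9 12 11 8 3 4))^7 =(0 3 11 9 7 4 8 12 2)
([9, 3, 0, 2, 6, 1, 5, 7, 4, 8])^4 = [6, 9, 4, 8, 3, 0, 2, 7, 1, 5]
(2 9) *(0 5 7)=(0 5 7)(2 9)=[5, 1, 9, 3, 4, 7, 6, 0, 8, 2]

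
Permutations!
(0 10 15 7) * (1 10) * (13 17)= (0 1 10 15 7)(13 17)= [1, 10, 2, 3, 4, 5, 6, 0, 8, 9, 15, 11, 12, 17, 14, 7, 16, 13]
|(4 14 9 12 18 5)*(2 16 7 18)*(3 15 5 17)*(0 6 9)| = 14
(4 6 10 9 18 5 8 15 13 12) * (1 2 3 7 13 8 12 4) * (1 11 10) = (1 2 3 7 13 4 6)(5 12 11 10 9 18)(8 15) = [0, 2, 3, 7, 6, 12, 1, 13, 15, 18, 9, 10, 11, 4, 14, 8, 16, 17, 5]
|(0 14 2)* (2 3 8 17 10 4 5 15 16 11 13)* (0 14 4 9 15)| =|(0 4 5)(2 14 3 8 17 10 9 15 16 11 13)| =33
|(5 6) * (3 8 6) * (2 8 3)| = 4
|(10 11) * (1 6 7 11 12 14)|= |(1 6 7 11 10 12 14)|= 7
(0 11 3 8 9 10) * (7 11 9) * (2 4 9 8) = (0 8 7 11 3 2 4 9 10) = [8, 1, 4, 2, 9, 5, 6, 11, 7, 10, 0, 3]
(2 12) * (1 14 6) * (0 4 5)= (0 4 5)(1 14 6)(2 12)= [4, 14, 12, 3, 5, 0, 1, 7, 8, 9, 10, 11, 2, 13, 6]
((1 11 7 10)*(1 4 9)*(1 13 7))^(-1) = (1 11)(4 10 7 13 9)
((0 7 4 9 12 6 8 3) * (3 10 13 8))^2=(0 4 12 3 7 9 6)(8 13 10)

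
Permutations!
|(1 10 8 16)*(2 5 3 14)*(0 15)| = 4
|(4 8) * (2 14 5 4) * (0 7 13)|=|(0 7 13)(2 14 5 4 8)|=15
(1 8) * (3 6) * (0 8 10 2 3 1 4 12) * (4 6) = (0 8 6 1 10 2 3 4 12) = [8, 10, 3, 4, 12, 5, 1, 7, 6, 9, 2, 11, 0]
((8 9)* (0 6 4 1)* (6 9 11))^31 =((0 9 8 11 6 4 1))^31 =(0 11 1 8 4 9 6)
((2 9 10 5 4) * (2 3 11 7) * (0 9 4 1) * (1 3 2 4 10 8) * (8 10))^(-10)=((0 9 10 5 3 11 7 4 2 8 1))^(-10)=(0 9 10 5 3 11 7 4 2 8 1)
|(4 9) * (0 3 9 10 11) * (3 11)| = 4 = |(0 11)(3 9 4 10)|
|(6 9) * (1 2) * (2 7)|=6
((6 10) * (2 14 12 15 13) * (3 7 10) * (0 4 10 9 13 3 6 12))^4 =((0 4 10 12 15 3 7 9 13 2 14))^4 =(0 15 13 4 3 2 10 7 14 12 9)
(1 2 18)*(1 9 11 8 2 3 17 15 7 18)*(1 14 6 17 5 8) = (1 3 5 8 2 14 6 17 15 7 18 9 11) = [0, 3, 14, 5, 4, 8, 17, 18, 2, 11, 10, 1, 12, 13, 6, 7, 16, 15, 9]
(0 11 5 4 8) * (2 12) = [11, 1, 12, 3, 8, 4, 6, 7, 0, 9, 10, 5, 2] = (0 11 5 4 8)(2 12)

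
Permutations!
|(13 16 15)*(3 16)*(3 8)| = 5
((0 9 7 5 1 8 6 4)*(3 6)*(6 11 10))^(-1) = ((0 9 7 5 1 8 3 11 10 6 4))^(-1) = (0 4 6 10 11 3 8 1 5 7 9)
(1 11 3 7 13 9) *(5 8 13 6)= [0, 11, 2, 7, 4, 8, 5, 6, 13, 1, 10, 3, 12, 9]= (1 11 3 7 6 5 8 13 9)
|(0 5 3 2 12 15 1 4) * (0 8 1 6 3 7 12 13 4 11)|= 13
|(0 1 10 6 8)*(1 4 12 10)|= 6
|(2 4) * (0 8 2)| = 4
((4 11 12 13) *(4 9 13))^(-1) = (4 12 11)(9 13)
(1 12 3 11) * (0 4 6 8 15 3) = (0 4 6 8 15 3 11 1 12) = [4, 12, 2, 11, 6, 5, 8, 7, 15, 9, 10, 1, 0, 13, 14, 3]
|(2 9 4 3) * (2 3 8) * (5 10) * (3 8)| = |(2 9 4 3 8)(5 10)| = 10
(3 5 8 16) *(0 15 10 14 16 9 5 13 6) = (0 15 10 14 16 3 13 6)(5 8 9) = [15, 1, 2, 13, 4, 8, 0, 7, 9, 5, 14, 11, 12, 6, 16, 10, 3]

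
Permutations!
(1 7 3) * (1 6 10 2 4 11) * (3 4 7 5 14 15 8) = (1 5 14 15 8 3 6 10 2 7 4 11) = [0, 5, 7, 6, 11, 14, 10, 4, 3, 9, 2, 1, 12, 13, 15, 8]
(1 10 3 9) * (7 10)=(1 7 10 3 9)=[0, 7, 2, 9, 4, 5, 6, 10, 8, 1, 3]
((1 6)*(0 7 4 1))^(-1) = ((0 7 4 1 6))^(-1) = (0 6 1 4 7)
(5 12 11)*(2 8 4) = (2 8 4)(5 12 11) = [0, 1, 8, 3, 2, 12, 6, 7, 4, 9, 10, 5, 11]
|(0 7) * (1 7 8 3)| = 5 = |(0 8 3 1 7)|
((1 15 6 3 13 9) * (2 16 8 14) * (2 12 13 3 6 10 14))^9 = (16)(1 10 12 9 15 14 13)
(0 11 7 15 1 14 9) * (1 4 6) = [11, 14, 2, 3, 6, 5, 1, 15, 8, 0, 10, 7, 12, 13, 9, 4] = (0 11 7 15 4 6 1 14 9)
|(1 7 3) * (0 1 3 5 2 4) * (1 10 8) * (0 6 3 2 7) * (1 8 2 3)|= 6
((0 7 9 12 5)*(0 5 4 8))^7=((0 7 9 12 4 8))^7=(0 7 9 12 4 8)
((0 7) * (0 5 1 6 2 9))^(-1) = (0 9 2 6 1 5 7)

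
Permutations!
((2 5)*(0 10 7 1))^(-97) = ((0 10 7 1)(2 5))^(-97) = (0 1 7 10)(2 5)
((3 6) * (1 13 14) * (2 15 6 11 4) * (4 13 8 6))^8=((1 8 6 3 11 13 14)(2 15 4))^8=(1 8 6 3 11 13 14)(2 4 15)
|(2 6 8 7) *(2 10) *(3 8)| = |(2 6 3 8 7 10)| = 6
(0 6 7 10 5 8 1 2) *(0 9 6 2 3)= (0 2 9 6 7 10 5 8 1 3)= [2, 3, 9, 0, 4, 8, 7, 10, 1, 6, 5]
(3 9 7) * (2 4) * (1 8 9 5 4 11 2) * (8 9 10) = (1 9 7 3 5 4)(2 11)(8 10) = [0, 9, 11, 5, 1, 4, 6, 3, 10, 7, 8, 2]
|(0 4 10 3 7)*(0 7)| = 4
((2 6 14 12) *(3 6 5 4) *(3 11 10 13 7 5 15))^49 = ((2 15 3 6 14 12)(4 11 10 13 7 5))^49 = (2 15 3 6 14 12)(4 11 10 13 7 5)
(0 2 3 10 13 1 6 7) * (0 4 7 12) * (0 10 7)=(0 2 3 7 4)(1 6 12 10 13)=[2, 6, 3, 7, 0, 5, 12, 4, 8, 9, 13, 11, 10, 1]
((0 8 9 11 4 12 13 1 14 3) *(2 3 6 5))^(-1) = ((0 8 9 11 4 12 13 1 14 6 5 2 3))^(-1) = (0 3 2 5 6 14 1 13 12 4 11 9 8)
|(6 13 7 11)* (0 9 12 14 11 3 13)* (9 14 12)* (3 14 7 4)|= 15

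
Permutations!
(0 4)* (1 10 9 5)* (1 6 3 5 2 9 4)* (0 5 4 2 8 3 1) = (1 10 2 9 8 3 4 5 6) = [0, 10, 9, 4, 5, 6, 1, 7, 3, 8, 2]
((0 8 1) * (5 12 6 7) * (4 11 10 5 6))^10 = (12)(0 8 1)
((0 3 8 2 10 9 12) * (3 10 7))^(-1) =(0 12 9 10)(2 8 3 7)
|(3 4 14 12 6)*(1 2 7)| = 15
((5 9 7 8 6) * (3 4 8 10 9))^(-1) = ((3 4 8 6 5)(7 10 9))^(-1) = (3 5 6 8 4)(7 9 10)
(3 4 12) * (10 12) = (3 4 10 12) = [0, 1, 2, 4, 10, 5, 6, 7, 8, 9, 12, 11, 3]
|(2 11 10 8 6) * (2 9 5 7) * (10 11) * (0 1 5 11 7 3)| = 28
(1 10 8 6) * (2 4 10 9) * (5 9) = [0, 5, 4, 3, 10, 9, 1, 7, 6, 2, 8] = (1 5 9 2 4 10 8 6)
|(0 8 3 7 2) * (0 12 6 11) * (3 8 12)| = 12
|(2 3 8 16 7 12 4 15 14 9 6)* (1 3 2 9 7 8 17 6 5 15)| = |(1 3 17 6 9 5 15 14 7 12 4)(8 16)| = 22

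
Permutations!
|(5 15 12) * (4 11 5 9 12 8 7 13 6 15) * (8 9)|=|(4 11 5)(6 15 9 12 8 7 13)|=21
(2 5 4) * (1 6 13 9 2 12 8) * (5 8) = (1 6 13 9 2 8)(4 12 5) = [0, 6, 8, 3, 12, 4, 13, 7, 1, 2, 10, 11, 5, 9]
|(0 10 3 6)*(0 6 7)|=|(0 10 3 7)|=4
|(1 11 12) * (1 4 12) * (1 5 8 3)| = |(1 11 5 8 3)(4 12)| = 10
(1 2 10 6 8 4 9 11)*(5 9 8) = [0, 2, 10, 3, 8, 9, 5, 7, 4, 11, 6, 1] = (1 2 10 6 5 9 11)(4 8)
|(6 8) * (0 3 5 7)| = |(0 3 5 7)(6 8)| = 4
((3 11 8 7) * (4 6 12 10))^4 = (12)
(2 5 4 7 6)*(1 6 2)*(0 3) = (0 3)(1 6)(2 5 4 7) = [3, 6, 5, 0, 7, 4, 1, 2]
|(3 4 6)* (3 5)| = 4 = |(3 4 6 5)|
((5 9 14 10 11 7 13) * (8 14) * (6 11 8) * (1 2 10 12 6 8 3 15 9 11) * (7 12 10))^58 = ((1 2 7 13 5 11 12 6)(3 15 9 8 14 10))^58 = (1 7 5 12)(2 13 11 6)(3 14 9)(8 15 10)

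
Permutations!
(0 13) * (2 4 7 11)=(0 13)(2 4 7 11)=[13, 1, 4, 3, 7, 5, 6, 11, 8, 9, 10, 2, 12, 0]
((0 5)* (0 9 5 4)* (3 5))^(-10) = ((0 4)(3 5 9))^(-10) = (3 9 5)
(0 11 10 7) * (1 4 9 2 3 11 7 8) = (0 7)(1 4 9 2 3 11 10 8) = [7, 4, 3, 11, 9, 5, 6, 0, 1, 2, 8, 10]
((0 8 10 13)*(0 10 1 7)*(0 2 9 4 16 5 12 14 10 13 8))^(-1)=(1 8 10 14 12 5 16 4 9 2 7)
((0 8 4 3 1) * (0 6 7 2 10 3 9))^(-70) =(0 4)(1 7 10)(2 3 6)(8 9)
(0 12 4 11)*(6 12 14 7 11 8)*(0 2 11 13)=(0 14 7 13)(2 11)(4 8 6 12)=[14, 1, 11, 3, 8, 5, 12, 13, 6, 9, 10, 2, 4, 0, 7]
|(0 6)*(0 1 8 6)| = |(1 8 6)| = 3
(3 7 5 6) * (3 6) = (3 7 5) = [0, 1, 2, 7, 4, 3, 6, 5]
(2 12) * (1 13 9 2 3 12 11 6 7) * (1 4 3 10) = [0, 13, 11, 12, 3, 5, 7, 4, 8, 2, 1, 6, 10, 9] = (1 13 9 2 11 6 7 4 3 12 10)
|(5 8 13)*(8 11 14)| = |(5 11 14 8 13)| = 5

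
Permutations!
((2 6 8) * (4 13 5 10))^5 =(2 8 6)(4 13 5 10)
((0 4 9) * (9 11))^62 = (0 11)(4 9)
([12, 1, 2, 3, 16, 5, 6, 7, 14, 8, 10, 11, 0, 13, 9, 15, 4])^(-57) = [12, 1, 2, 3, 16, 5, 6, 7, 8, 9, 10, 11, 0, 13, 14, 15, 4]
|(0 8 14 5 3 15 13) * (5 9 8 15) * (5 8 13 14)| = |(0 15 14 9 13)(3 8 5)| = 15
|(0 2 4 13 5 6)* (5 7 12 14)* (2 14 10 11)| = |(0 14 5 6)(2 4 13 7 12 10 11)| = 28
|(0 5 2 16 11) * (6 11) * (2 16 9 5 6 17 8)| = 6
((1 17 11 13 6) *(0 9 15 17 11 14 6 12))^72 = (0 15 14 1 13)(6 11 12 9 17)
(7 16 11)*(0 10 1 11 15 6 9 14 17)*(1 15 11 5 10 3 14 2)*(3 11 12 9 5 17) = (0 11 7 16 12 9 2 1 17)(3 14)(5 10 15 6) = [11, 17, 1, 14, 4, 10, 5, 16, 8, 2, 15, 7, 9, 13, 3, 6, 12, 0]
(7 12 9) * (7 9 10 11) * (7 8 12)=(8 12 10 11)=[0, 1, 2, 3, 4, 5, 6, 7, 12, 9, 11, 8, 10]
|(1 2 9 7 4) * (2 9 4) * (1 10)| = |(1 9 7 2 4 10)| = 6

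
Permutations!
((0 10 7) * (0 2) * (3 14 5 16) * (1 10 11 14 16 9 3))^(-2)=(0 7 1 3 5 11 2 10 16 9 14)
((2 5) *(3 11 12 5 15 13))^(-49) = (15)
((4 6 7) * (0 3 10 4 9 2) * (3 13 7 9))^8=(0 2 9 6 4 10 3 7 13)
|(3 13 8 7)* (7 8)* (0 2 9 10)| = 12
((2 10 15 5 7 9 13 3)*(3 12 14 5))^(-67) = ((2 10 15 3)(5 7 9 13 12 14))^(-67) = (2 10 15 3)(5 14 12 13 9 7)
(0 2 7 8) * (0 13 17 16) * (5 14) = [2, 1, 7, 3, 4, 14, 6, 8, 13, 9, 10, 11, 12, 17, 5, 15, 0, 16] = (0 2 7 8 13 17 16)(5 14)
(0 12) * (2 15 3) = (0 12)(2 15 3) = [12, 1, 15, 2, 4, 5, 6, 7, 8, 9, 10, 11, 0, 13, 14, 3]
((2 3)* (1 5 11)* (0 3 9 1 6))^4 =((0 3 2 9 1 5 11 6))^4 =(0 1)(2 11)(3 5)(6 9)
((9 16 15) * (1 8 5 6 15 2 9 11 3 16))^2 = (1 5 15 3 2)(6 11 16 9 8)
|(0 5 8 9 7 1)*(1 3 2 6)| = 9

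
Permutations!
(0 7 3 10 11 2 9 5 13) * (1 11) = (0 7 3 10 1 11 2 9 5 13) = [7, 11, 9, 10, 4, 13, 6, 3, 8, 5, 1, 2, 12, 0]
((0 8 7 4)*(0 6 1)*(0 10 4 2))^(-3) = (0 8 7 2)(1 10 4 6)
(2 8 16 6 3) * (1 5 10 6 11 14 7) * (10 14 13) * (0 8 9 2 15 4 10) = [8, 5, 9, 15, 10, 14, 3, 1, 16, 2, 6, 13, 12, 0, 7, 4, 11] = (0 8 16 11 13)(1 5 14 7)(2 9)(3 15 4 10 6)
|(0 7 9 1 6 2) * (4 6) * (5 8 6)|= 9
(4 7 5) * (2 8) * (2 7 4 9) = (2 8 7 5 9) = [0, 1, 8, 3, 4, 9, 6, 5, 7, 2]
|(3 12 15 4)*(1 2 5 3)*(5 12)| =|(1 2 12 15 4)(3 5)| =10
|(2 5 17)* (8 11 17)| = 5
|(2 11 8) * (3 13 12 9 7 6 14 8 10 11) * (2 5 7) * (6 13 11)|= |(2 3 11 10 6 14 8 5 7 13 12 9)|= 12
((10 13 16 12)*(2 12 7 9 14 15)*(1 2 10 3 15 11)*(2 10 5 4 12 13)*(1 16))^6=((1 10 2 13)(3 15 5 4 12)(7 9 14 11 16))^6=(1 2)(3 15 5 4 12)(7 9 14 11 16)(10 13)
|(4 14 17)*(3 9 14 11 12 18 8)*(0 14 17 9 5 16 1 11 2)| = |(0 14 9 17 4 2)(1 11 12 18 8 3 5 16)| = 24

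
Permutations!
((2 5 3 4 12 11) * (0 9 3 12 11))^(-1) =(0 12 5 2 11 4 3 9)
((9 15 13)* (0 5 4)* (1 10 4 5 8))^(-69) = ((0 8 1 10 4)(9 15 13))^(-69) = (15)(0 8 1 10 4)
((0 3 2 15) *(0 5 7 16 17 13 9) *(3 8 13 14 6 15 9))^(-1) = ((0 8 13 3 2 9)(5 7 16 17 14 6 15))^(-1) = (0 9 2 3 13 8)(5 15 6 14 17 16 7)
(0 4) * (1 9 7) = (0 4)(1 9 7) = [4, 9, 2, 3, 0, 5, 6, 1, 8, 7]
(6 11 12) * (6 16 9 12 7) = (6 11 7)(9 12 16) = [0, 1, 2, 3, 4, 5, 11, 6, 8, 12, 10, 7, 16, 13, 14, 15, 9]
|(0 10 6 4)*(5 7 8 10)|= |(0 5 7 8 10 6 4)|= 7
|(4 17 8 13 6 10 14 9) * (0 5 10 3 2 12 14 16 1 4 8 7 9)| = |(0 5 10 16 1 4 17 7 9 8 13 6 3 2 12 14)| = 16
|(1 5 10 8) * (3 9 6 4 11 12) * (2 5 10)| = 6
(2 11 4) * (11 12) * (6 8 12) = (2 6 8 12 11 4) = [0, 1, 6, 3, 2, 5, 8, 7, 12, 9, 10, 4, 11]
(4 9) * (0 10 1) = (0 10 1)(4 9) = [10, 0, 2, 3, 9, 5, 6, 7, 8, 4, 1]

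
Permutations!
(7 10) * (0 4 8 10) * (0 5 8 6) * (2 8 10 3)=[4, 1, 8, 2, 6, 10, 0, 5, 3, 9, 7]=(0 4 6)(2 8 3)(5 10 7)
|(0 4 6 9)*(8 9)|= 5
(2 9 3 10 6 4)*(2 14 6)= (2 9 3 10)(4 14 6)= [0, 1, 9, 10, 14, 5, 4, 7, 8, 3, 2, 11, 12, 13, 6]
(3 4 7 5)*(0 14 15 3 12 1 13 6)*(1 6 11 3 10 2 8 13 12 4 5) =(0 14 15 10 2 8 13 11 3 5 4 7 1 12 6) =[14, 12, 8, 5, 7, 4, 0, 1, 13, 9, 2, 3, 6, 11, 15, 10]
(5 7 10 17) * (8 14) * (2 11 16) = (2 11 16)(5 7 10 17)(8 14) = [0, 1, 11, 3, 4, 7, 6, 10, 14, 9, 17, 16, 12, 13, 8, 15, 2, 5]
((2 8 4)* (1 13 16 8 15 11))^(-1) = (1 11 15 2 4 8 16 13)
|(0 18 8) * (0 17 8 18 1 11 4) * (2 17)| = 12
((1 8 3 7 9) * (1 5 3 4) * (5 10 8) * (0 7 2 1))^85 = (0 7 9 10 8 4)(1 5 3 2)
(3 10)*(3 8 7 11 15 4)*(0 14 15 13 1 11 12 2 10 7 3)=(0 14 15 4)(1 11 13)(2 10 8 3 7 12)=[14, 11, 10, 7, 0, 5, 6, 12, 3, 9, 8, 13, 2, 1, 15, 4]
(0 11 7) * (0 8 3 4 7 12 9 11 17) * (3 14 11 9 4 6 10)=(0 17)(3 6 10)(4 7 8 14 11 12)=[17, 1, 2, 6, 7, 5, 10, 8, 14, 9, 3, 12, 4, 13, 11, 15, 16, 0]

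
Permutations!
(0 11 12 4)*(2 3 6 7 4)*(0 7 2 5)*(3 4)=(0 11 12 5)(2 4 7 3 6)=[11, 1, 4, 6, 7, 0, 2, 3, 8, 9, 10, 12, 5]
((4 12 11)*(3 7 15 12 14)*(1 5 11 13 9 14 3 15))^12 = (9 15 13 14 12)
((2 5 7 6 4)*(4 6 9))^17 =(2 7 4 5 9)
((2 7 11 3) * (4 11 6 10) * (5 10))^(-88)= (11)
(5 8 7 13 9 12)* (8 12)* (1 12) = (1 12 5)(7 13 9 8) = [0, 12, 2, 3, 4, 1, 6, 13, 7, 8, 10, 11, 5, 9]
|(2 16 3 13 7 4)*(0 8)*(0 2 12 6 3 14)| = 30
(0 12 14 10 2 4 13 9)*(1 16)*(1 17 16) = (0 12 14 10 2 4 13 9)(16 17) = [12, 1, 4, 3, 13, 5, 6, 7, 8, 0, 2, 11, 14, 9, 10, 15, 17, 16]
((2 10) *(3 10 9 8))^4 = (2 10 3 8 9)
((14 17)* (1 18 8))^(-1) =((1 18 8)(14 17))^(-1) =(1 8 18)(14 17)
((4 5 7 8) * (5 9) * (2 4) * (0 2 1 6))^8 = ((0 2 4 9 5 7 8 1 6))^8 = (0 6 1 8 7 5 9 4 2)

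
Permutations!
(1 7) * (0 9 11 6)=(0 9 11 6)(1 7)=[9, 7, 2, 3, 4, 5, 0, 1, 8, 11, 10, 6]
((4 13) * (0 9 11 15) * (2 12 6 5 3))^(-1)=(0 15 11 9)(2 3 5 6 12)(4 13)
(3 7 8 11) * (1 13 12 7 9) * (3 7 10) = (1 13 12 10 3 9)(7 8 11) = [0, 13, 2, 9, 4, 5, 6, 8, 11, 1, 3, 7, 10, 12]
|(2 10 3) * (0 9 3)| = 5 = |(0 9 3 2 10)|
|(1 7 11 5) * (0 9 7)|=6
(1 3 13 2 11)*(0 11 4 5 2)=[11, 3, 4, 13, 5, 2, 6, 7, 8, 9, 10, 1, 12, 0]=(0 11 1 3 13)(2 4 5)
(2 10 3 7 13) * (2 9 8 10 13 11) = (2 13 9 8 10 3 7 11) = [0, 1, 13, 7, 4, 5, 6, 11, 10, 8, 3, 2, 12, 9]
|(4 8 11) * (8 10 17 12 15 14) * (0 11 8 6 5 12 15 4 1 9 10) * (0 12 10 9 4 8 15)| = |(0 11 1 4 12 8 15 14 6 5 10 17)| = 12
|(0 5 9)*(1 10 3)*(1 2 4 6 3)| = |(0 5 9)(1 10)(2 4 6 3)| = 12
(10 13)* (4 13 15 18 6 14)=(4 13 10 15 18 6 14)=[0, 1, 2, 3, 13, 5, 14, 7, 8, 9, 15, 11, 12, 10, 4, 18, 16, 17, 6]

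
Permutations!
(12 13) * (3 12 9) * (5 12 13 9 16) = (3 13 16 5 12 9) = [0, 1, 2, 13, 4, 12, 6, 7, 8, 3, 10, 11, 9, 16, 14, 15, 5]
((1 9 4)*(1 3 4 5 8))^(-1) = (1 8 5 9)(3 4)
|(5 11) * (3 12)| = |(3 12)(5 11)| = 2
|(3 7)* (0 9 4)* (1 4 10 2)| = 6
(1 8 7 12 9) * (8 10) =(1 10 8 7 12 9) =[0, 10, 2, 3, 4, 5, 6, 12, 7, 1, 8, 11, 9]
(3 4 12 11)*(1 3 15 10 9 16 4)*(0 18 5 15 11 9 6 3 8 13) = (0 18 5 15 10 6 3 1 8 13)(4 12 9 16) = [18, 8, 2, 1, 12, 15, 3, 7, 13, 16, 6, 11, 9, 0, 14, 10, 4, 17, 5]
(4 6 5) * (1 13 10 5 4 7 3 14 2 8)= (1 13 10 5 7 3 14 2 8)(4 6)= [0, 13, 8, 14, 6, 7, 4, 3, 1, 9, 5, 11, 12, 10, 2]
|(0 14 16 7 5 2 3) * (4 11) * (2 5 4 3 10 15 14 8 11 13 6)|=36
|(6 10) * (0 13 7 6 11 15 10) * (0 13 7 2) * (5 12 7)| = |(0 5 12 7 6 13 2)(10 11 15)| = 21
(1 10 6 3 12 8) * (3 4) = (1 10 6 4 3 12 8) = [0, 10, 2, 12, 3, 5, 4, 7, 1, 9, 6, 11, 8]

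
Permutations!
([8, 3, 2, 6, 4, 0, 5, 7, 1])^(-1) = (0 5 6 3 1 8)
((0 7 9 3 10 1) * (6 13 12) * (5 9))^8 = (0 7 5 9 3 10 1)(6 12 13) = ((0 7 5 9 3 10 1)(6 13 12))^8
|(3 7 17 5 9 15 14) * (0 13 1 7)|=10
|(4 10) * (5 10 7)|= |(4 7 5 10)|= 4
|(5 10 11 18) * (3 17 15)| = |(3 17 15)(5 10 11 18)| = 12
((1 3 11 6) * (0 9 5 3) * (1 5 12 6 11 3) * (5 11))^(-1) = ((0 9 12 6 11 5 1))^(-1) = (0 1 5 11 6 12 9)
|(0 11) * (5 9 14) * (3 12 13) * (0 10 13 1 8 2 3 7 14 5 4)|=70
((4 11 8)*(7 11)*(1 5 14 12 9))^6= (1 5 14 12 9)(4 11)(7 8)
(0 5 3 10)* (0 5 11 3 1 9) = (0 11 3 10 5 1 9) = [11, 9, 2, 10, 4, 1, 6, 7, 8, 0, 5, 3]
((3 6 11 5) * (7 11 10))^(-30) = (11)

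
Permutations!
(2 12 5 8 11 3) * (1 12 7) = [0, 12, 7, 2, 4, 8, 6, 1, 11, 9, 10, 3, 5] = (1 12 5 8 11 3 2 7)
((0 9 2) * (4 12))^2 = (12)(0 2 9)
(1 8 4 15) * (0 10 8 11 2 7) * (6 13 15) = (0 10 8 4 6 13 15 1 11 2 7) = [10, 11, 7, 3, 6, 5, 13, 0, 4, 9, 8, 2, 12, 15, 14, 1]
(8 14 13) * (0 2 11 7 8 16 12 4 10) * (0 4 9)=(0 2 11 7 8 14 13 16 12 9)(4 10)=[2, 1, 11, 3, 10, 5, 6, 8, 14, 0, 4, 7, 9, 16, 13, 15, 12]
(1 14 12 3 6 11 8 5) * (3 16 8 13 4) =(1 14 12 16 8 5)(3 6 11 13 4) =[0, 14, 2, 6, 3, 1, 11, 7, 5, 9, 10, 13, 16, 4, 12, 15, 8]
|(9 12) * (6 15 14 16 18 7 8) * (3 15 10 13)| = |(3 15 14 16 18 7 8 6 10 13)(9 12)| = 10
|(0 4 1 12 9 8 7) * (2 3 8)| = |(0 4 1 12 9 2 3 8 7)| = 9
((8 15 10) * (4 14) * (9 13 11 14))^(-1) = (4 14 11 13 9)(8 10 15)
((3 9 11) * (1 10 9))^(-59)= (1 10 9 11 3)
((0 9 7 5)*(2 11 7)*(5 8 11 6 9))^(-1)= ((0 5)(2 6 9)(7 8 11))^(-1)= (0 5)(2 9 6)(7 11 8)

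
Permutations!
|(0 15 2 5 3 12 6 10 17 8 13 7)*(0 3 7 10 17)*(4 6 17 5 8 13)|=13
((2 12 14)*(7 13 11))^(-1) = (2 14 12)(7 11 13)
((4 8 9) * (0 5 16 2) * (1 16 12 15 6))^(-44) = ((0 5 12 15 6 1 16 2)(4 8 9))^(-44) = (0 6)(1 5)(2 15)(4 8 9)(12 16)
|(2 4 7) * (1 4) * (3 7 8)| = 6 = |(1 4 8 3 7 2)|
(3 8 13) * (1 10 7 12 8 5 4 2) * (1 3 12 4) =(1 10 7 4 2 3 5)(8 13 12) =[0, 10, 3, 5, 2, 1, 6, 4, 13, 9, 7, 11, 8, 12]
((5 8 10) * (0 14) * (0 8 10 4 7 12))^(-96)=((0 14 8 4 7 12)(5 10))^(-96)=(14)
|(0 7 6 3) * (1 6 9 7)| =4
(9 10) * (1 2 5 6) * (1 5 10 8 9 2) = [0, 1, 10, 3, 4, 6, 5, 7, 9, 8, 2] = (2 10)(5 6)(8 9)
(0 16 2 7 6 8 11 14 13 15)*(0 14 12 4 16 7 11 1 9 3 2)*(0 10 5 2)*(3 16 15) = [7, 9, 11, 0, 15, 2, 8, 6, 1, 16, 5, 12, 4, 3, 13, 14, 10] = (0 7 6 8 1 9 16 10 5 2 11 12 4 15 14 13 3)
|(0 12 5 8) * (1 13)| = 4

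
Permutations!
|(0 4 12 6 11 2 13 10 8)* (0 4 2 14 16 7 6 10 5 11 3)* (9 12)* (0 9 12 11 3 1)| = 12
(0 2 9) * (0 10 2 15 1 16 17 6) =(0 15 1 16 17 6)(2 9 10) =[15, 16, 9, 3, 4, 5, 0, 7, 8, 10, 2, 11, 12, 13, 14, 1, 17, 6]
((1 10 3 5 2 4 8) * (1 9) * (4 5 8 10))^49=(1 4 10 3 8 9)(2 5)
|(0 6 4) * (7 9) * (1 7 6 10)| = |(0 10 1 7 9 6 4)| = 7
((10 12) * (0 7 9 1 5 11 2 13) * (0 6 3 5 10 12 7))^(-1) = ((1 10 7 9)(2 13 6 3 5 11))^(-1) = (1 9 7 10)(2 11 5 3 6 13)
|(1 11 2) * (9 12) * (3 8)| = 6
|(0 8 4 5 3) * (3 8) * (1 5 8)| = |(0 3)(1 5)(4 8)| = 2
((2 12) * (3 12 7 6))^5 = ((2 7 6 3 12))^5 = (12)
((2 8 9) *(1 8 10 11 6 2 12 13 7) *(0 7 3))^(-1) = (0 3 13 12 9 8 1 7)(2 6 11 10)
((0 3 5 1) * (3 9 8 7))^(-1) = (0 1 5 3 7 8 9)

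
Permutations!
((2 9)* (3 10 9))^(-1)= (2 9 10 3)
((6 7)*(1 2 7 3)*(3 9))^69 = (1 6)(2 9)(3 7)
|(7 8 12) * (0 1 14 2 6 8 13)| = 9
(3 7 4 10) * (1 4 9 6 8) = (1 4 10 3 7 9 6 8) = [0, 4, 2, 7, 10, 5, 8, 9, 1, 6, 3]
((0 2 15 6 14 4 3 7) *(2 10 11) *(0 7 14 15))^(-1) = ((0 10 11 2)(3 14 4)(6 15))^(-1) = (0 2 11 10)(3 4 14)(6 15)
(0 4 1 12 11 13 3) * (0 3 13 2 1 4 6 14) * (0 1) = (0 6 14 1 12 11 2) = [6, 12, 0, 3, 4, 5, 14, 7, 8, 9, 10, 2, 11, 13, 1]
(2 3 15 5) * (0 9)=(0 9)(2 3 15 5)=[9, 1, 3, 15, 4, 2, 6, 7, 8, 0, 10, 11, 12, 13, 14, 5]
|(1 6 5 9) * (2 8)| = |(1 6 5 9)(2 8)| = 4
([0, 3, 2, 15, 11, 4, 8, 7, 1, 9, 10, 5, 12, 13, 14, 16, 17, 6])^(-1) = (1 8 6 17 16 15 3)(4 5 11)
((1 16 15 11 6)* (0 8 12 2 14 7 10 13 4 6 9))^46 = (0 8 12 2 14 7 10 13 4 6 1 16 15 11 9)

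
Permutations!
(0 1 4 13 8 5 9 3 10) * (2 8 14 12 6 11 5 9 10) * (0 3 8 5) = (0 1 4 13 14 12 6 11)(2 5 10 3)(8 9) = [1, 4, 5, 2, 13, 10, 11, 7, 9, 8, 3, 0, 6, 14, 12]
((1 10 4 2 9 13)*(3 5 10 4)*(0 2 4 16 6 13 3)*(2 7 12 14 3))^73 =((0 7 12 14 3 5 10)(1 16 6 13)(2 9))^73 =(0 14 10 12 5 7 3)(1 16 6 13)(2 9)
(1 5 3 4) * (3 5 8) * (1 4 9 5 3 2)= (1 8 2)(3 9 5)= [0, 8, 1, 9, 4, 3, 6, 7, 2, 5]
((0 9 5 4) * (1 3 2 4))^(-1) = ((0 9 5 1 3 2 4))^(-1) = (0 4 2 3 1 5 9)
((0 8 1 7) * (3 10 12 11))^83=(0 7 1 8)(3 11 12 10)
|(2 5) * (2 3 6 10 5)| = |(3 6 10 5)| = 4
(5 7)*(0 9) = (0 9)(5 7) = [9, 1, 2, 3, 4, 7, 6, 5, 8, 0]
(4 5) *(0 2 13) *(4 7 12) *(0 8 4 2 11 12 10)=(0 11 12 2 13 8 4 5 7 10)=[11, 1, 13, 3, 5, 7, 6, 10, 4, 9, 0, 12, 2, 8]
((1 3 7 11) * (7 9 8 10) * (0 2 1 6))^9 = (0 6 11 7 10 8 9 3 1 2)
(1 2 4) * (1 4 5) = [0, 2, 5, 3, 4, 1] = (1 2 5)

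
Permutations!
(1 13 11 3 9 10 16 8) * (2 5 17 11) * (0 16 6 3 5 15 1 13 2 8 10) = [16, 2, 15, 9, 4, 17, 3, 7, 13, 0, 6, 5, 12, 8, 14, 1, 10, 11] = (0 16 10 6 3 9)(1 2 15)(5 17 11)(8 13)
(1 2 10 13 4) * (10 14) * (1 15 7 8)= (1 2 14 10 13 4 15 7 8)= [0, 2, 14, 3, 15, 5, 6, 8, 1, 9, 13, 11, 12, 4, 10, 7]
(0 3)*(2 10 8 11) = (0 3)(2 10 8 11) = [3, 1, 10, 0, 4, 5, 6, 7, 11, 9, 8, 2]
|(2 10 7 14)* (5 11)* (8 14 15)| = 6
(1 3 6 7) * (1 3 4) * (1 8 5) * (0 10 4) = (0 10 4 8 5 1)(3 6 7) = [10, 0, 2, 6, 8, 1, 7, 3, 5, 9, 4]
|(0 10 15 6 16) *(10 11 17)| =7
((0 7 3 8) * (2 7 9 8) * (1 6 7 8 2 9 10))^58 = ((0 10 1 6 7 3 9 2 8))^58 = (0 7 8 6 2 1 9 10 3)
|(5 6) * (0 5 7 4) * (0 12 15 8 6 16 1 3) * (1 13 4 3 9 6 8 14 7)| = |(0 5 16 13 4 12 15 14 7 3)(1 9 6)| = 30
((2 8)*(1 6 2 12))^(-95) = ((1 6 2 8 12))^(-95) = (12)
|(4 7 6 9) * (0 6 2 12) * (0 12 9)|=|(12)(0 6)(2 9 4 7)|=4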